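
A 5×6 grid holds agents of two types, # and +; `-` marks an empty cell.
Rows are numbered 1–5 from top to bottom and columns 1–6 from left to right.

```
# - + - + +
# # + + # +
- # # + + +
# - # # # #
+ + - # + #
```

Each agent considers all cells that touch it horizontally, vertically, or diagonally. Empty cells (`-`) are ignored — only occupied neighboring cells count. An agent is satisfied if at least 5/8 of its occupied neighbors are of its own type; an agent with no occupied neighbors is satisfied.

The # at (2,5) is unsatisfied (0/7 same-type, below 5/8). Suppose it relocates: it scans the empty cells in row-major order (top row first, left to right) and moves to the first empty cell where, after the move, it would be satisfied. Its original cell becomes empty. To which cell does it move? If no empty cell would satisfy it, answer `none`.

(3,1)

Vacating (2,5). Empty cells in order:
  (1,2): 3/5 same-type → still unsatisfied.
  (1,4): 0/4 same-type → still unsatisfied.
  (3,1): 4/4 same-type → satisfied — stop here.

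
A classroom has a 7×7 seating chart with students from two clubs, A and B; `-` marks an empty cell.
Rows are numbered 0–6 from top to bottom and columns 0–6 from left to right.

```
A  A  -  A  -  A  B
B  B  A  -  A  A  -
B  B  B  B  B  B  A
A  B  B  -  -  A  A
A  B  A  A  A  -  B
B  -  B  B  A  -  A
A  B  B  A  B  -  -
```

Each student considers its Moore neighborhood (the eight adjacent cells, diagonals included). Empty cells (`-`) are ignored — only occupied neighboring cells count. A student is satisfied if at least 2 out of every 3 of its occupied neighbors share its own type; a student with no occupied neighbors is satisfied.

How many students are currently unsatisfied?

(0,0)A 1/3 unhappy
(0,1)A 2/4 unhappy
(0,3)A 2/2 ok
(0,5)A 2/3 ok
(0,6)B 0/2 unhappy
(1,0)B 3/5 unhappy
(1,1)B 4/7 unhappy
(1,2)A 2/6 unhappy
(1,4)A 3/6 unhappy
(1,5)A 3/6 unhappy
(2,0)B 4/5 ok
(2,1)B 6/8 ok
(2,2)B 5/6 ok
(2,3)B 3/5 unhappy
(2,4)B 2/5 unhappy
(2,5)B 1/6 unhappy
(2,6)A 3/4 ok
(3,0)A 1/5 unhappy
(3,1)B 5/8 unhappy
(3,2)B 5/7 ok
(3,5)A 3/6 unhappy
(3,6)A 2/4 unhappy
(4,0)A 1/4 unhappy
(4,1)B 4/7 unhappy
(4,2)A 1/6 unhappy
(4,3)A 3/6 unhappy
(4,4)A 3/4 ok
(4,6)B 0/3 unhappy
(5,0)B 2/4 unhappy
(5,2)B 4/7 unhappy
(5,3)B 3/8 unhappy
(5,4)A 3/5 unhappy
(5,6)A 0/1 unhappy
(6,0)A 0/2 unhappy
(6,1)B 3/4 ok
(6,2)B 3/4 ok
(6,3)A 1/5 unhappy
(6,4)B 1/3 unhappy
Unsatisfied: (0,0), (0,1), (0,6), (1,0), (1,1), (1,2), (1,4), (1,5), (2,3), (2,4), (2,5), (3,0), (3,1), (3,5), (3,6), (4,0), (4,1), (4,2), (4,3), (4,6), (5,0), (5,2), (5,3), (5,4), (5,6), (6,0), (6,3), (6,4) — 28 in total.

28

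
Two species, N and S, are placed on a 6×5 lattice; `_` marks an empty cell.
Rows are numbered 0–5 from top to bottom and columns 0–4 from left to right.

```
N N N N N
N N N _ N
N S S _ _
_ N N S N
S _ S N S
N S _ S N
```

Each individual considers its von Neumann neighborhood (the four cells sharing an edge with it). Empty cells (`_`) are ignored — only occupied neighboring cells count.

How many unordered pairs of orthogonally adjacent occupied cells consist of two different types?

17

Scan each occupied cell's neighbors to the right and below so each pair is counted once.
From row 0: 0 unlike of 8 pairs (running 0/8).
From row 1: 2 unlike of 5 pairs (running 2/13).
From row 2: 3 unlike of 4 pairs (running 5/17).
From row 3: 5 unlike of 6 pairs (running 10/23).
From row 4: 5 unlike of 5 pairs (running 15/28).
From row 5: 2 unlike of 2 pairs (running 17/30).
Total adjacent occupied pairs: 30; unlike-type pairs: 17.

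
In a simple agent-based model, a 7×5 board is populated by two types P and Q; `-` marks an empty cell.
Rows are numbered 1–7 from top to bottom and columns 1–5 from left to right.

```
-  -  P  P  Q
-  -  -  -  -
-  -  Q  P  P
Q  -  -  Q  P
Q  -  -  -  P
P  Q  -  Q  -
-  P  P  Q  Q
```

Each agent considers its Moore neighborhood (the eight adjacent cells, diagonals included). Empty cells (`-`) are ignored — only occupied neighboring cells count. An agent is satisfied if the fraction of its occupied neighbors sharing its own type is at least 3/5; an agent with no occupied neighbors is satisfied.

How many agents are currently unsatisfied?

Row 1: (1,3)P 1/1 ok · (1,4)P 1/2 unhappy · (1,5)Q 0/1 unhappy
Row 3: (3,3)Q 1/2 unhappy · (3,4)P 2/4 unhappy · (3,5)P 2/3 ok
Row 4: (4,1)Q 1/1 ok · (4,4)Q 1/5 unhappy · (4,5)P 3/4 ok
Row 5: (5,1)Q 2/3 ok · (5,5)P 1/3 unhappy
Row 6: (6,1)P 1/3 unhappy · (6,2)Q 1/4 unhappy · (6,4)Q 2/4 unhappy
Row 7: (7,2)P 2/3 ok · (7,3)P 1/4 unhappy · (7,4)Q 2/3 ok · (7,5)Q 2/2 ok
Unsatisfied: (1,4), (1,5), (3,3), (3,4), (4,4), (5,5), (6,1), (6,2), (6,4), (7,3) — 10 in total.

10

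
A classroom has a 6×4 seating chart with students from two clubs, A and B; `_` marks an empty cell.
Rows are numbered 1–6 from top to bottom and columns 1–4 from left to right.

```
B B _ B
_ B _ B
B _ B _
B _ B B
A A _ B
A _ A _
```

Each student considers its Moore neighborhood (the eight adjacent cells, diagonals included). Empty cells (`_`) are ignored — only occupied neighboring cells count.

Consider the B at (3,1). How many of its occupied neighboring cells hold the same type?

Occupied neighbors of (3,1): (2,2)=B, (4,1)=B.
Same type (B): 2 of 2.

2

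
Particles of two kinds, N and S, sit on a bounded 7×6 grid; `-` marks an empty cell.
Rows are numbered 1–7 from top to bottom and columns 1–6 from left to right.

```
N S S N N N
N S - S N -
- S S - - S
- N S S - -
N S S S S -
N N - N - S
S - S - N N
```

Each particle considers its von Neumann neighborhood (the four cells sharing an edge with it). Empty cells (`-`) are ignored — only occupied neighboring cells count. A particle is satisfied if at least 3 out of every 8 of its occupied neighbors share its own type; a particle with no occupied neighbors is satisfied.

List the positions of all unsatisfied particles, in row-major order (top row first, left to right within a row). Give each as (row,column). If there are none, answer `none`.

(1,1)N 1/2 satisfied
(1,2)S 2/3 satisfied
(1,3)S 1/2 satisfied
(1,4)N 1/3 not
(1,5)N 3/3 satisfied
(1,6)N 1/1 satisfied
(2,1)N 1/2 satisfied
(2,2)S 2/3 satisfied
(2,4)S 0/2 not
(2,5)N 1/2 satisfied
(3,2)S 2/3 satisfied
(3,3)S 2/2 satisfied
(3,6)S 0/0 satisfied
(4,2)N 0/3 not
(4,3)S 3/4 satisfied
(4,4)S 2/2 satisfied
(5,1)N 1/2 satisfied
(5,2)S 1/4 not
(5,3)S 3/3 satisfied
(5,4)S 3/4 satisfied
(5,5)S 1/1 satisfied
(6,1)N 2/3 satisfied
(6,2)N 1/2 satisfied
(6,4)N 0/1 not
(6,6)S 0/1 not
(7,1)S 0/1 not
(7,3)S 0/0 satisfied
(7,5)N 1/1 satisfied
(7,6)N 1/2 satisfied

(1,4), (2,4), (4,2), (5,2), (6,4), (6,6), (7,1)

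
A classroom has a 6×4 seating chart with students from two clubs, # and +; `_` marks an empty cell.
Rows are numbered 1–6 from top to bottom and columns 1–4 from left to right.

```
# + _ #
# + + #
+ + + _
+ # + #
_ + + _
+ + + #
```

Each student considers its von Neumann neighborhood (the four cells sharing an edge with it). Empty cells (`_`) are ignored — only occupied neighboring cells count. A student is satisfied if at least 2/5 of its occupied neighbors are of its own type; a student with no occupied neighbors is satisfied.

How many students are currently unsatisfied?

Row 1: (1,1)# 1/2 ✓ · (1,2)+ 1/2 ✓ · (1,4)# 1/1 ✓
Row 2: (2,1)# 1/3 ✗ · (2,2)+ 3/4 ✓ · (2,3)+ 2/3 ✓ · (2,4)# 1/2 ✓
Row 3: (3,1)+ 2/3 ✓ · (3,2)+ 3/4 ✓ · (3,3)+ 3/3 ✓
Row 4: (4,1)+ 1/2 ✓ · (4,2)# 0/4 ✗ · (4,3)+ 2/4 ✓ · (4,4)# 0/1 ✗
Row 5: (5,2)+ 2/3 ✓ · (5,3)+ 3/3 ✓
Row 6: (6,1)+ 1/1 ✓ · (6,2)+ 3/3 ✓ · (6,3)+ 2/3 ✓ · (6,4)# 0/1 ✗
Unsatisfied: (2,1), (4,2), (4,4), (6,4) — 4 in total.

4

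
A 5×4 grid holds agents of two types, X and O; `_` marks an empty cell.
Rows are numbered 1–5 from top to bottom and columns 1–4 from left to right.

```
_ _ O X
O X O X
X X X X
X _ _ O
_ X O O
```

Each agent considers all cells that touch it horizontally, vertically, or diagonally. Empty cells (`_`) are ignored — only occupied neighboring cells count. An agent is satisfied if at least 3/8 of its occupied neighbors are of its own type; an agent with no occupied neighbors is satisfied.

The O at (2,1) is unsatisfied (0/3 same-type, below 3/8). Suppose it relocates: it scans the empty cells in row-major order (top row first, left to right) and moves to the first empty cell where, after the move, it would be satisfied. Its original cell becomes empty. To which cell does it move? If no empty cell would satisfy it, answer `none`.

Vacating (2,1). Empty cells in order:
  (1,1): 0/1 same-type → still unsatisfied.
  (1,2): 2/3 same-type → satisfied — stop here.

(1,2)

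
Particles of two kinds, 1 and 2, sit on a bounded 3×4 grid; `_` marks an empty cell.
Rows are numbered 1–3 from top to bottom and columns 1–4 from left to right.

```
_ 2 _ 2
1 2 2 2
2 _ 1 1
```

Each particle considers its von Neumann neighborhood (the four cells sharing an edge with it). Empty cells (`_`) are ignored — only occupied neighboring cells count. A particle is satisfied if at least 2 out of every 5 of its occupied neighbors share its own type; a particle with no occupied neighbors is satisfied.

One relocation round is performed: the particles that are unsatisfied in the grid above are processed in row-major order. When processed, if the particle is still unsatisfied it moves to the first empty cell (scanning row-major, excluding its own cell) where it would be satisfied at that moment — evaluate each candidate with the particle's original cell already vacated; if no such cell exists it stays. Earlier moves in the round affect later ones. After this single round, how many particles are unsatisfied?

Initially unsatisfied (in order): (2,1), (3,1).
  (2,1): no empty cell satisfies it; stays.
  (3,1) → (1,1).
Resulting grid:
2 2 _ 2
1 2 2 2
_ _ 1 1
Unsatisfied now: (2,1).

1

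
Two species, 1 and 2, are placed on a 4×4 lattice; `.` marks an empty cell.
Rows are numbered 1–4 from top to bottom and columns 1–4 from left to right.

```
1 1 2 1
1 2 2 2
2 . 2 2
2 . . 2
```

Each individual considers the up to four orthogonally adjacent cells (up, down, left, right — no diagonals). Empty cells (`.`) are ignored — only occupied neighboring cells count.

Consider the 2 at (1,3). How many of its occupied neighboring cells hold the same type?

Occupied neighbors of (1,3): (2,3)=2, (1,2)=1, (1,4)=1.
Same type (2): 1 of 3.

1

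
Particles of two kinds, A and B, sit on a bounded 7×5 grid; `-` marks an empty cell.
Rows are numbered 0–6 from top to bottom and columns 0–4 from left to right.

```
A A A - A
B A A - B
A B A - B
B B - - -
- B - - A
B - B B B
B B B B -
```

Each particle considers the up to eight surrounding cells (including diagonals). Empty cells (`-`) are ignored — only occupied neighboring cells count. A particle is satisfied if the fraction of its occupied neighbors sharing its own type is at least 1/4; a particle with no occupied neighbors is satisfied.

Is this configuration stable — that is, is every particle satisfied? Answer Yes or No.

Row 0: (0,0)A 2/3 ok · (0,1)A 4/5 ok · (0,2)A 3/3 ok · (0,4)A 0/1 unhappy
Row 1: (1,0)B 1/5 unhappy · (1,1)A 6/8 ok · (1,2)A 4/5 ok · (1,4)B 1/2 ok
Row 2: (2,0)A 1/5 unhappy · (2,1)B 3/7 ok · (2,2)A 2/4 ok · (2,4)B 1/1 ok
Row 3: (3,0)B 3/4 ok · (3,1)B 3/5 ok
Row 4: (4,1)B 4/4 ok · (4,4)A 0/2 unhappy
Row 5: (5,0)B 3/3 ok · (5,2)B 5/5 ok · (5,3)B 4/5 ok · (5,4)B 2/3 ok
Row 6: (6,0)B 2/2 ok · (6,1)B 4/4 ok · (6,2)B 4/4 ok · (6,3)B 4/4 ok
For instance (0,4) has only 0/1 same-type neighbors, below 1/4.

No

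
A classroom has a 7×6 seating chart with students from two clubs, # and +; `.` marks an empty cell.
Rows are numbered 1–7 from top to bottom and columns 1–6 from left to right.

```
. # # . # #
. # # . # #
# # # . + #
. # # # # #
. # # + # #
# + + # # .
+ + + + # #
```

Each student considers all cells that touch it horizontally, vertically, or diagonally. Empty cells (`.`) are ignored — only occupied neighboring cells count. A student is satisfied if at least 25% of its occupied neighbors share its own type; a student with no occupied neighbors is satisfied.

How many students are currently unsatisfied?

2

Row 1: (1,2)# 3/3 satisfied · (1,3)# 3/3 satisfied · (1,5)# 3/3 satisfied · (1,6)# 3/3 satisfied
Row 2: (2,2)# 6/6 satisfied · (2,3)# 5/5 satisfied · (2,5)# 4/5 satisfied · (2,6)# 4/5 satisfied
Row 3: (3,1)# 3/3 satisfied · (3,2)# 6/6 satisfied · (3,3)# 6/6 satisfied · (3,5)+ 0/6 not · (3,6)# 4/5 satisfied
Row 4: (4,2)# 6/6 satisfied · (4,3)# 6/7 satisfied · (4,4)# 5/7 satisfied · (4,5)# 5/7 satisfied · (4,6)# 4/5 satisfied
Row 5: (5,2)# 4/6 satisfied · (5,3)# 5/8 satisfied · (5,4)+ 1/8 not · (5,5)# 6/7 satisfied · (5,6)# 4/4 satisfied
Row 6: (6,1)# 1/4 satisfied · (6,2)+ 4/7 satisfied · (6,3)+ 5/8 satisfied · (6,4)# 4/8 satisfied · (6,5)# 5/7 satisfied
Row 7: (7,1)+ 2/3 satisfied · (7,2)+ 4/5 satisfied · (7,3)+ 4/5 satisfied · (7,4)+ 2/5 satisfied · (7,5)# 3/4 satisfied · (7,6)# 2/2 satisfied
Unsatisfied: (3,5), (5,4) — 2 in total.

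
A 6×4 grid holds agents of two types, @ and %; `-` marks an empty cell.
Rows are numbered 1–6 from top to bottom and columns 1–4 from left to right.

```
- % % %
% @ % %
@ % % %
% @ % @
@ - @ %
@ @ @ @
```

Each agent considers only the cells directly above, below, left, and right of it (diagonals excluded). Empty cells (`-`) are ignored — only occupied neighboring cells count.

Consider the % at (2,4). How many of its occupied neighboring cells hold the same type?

Occupied neighbors of (2,4): (1,4)=%, (3,4)=%, (2,3)=%.
Same type (%): 3 of 3.

3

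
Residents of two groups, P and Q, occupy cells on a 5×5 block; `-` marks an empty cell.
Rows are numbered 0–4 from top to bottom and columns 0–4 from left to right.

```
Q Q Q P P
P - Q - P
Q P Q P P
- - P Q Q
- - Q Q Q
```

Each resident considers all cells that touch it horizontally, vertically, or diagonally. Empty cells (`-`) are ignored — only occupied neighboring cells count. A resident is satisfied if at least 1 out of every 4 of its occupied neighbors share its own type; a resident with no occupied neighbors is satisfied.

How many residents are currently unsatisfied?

1

(0,0)Q 1/2 ✓
(0,1)Q 3/4 ✓
(0,2)Q 2/3 ✓
(0,3)P 2/4 ✓
(0,4)P 2/2 ✓
(1,0)P 1/4 ✓
(1,2)Q 3/6 ✓
(1,4)P 4/4 ✓
(2,0)Q 0/2 ✗
(2,1)P 2/5 ✓
(2,2)Q 2/5 ✓
(2,3)P 3/7 ✓
(2,4)P 2/4 ✓
(3,2)P 2/6 ✓
(3,3)Q 5/8 ✓
(3,4)Q 3/5 ✓
(4,2)Q 2/3 ✓
(4,3)Q 4/5 ✓
(4,4)Q 3/3 ✓
Unsatisfied: (2,0) — 1 in total.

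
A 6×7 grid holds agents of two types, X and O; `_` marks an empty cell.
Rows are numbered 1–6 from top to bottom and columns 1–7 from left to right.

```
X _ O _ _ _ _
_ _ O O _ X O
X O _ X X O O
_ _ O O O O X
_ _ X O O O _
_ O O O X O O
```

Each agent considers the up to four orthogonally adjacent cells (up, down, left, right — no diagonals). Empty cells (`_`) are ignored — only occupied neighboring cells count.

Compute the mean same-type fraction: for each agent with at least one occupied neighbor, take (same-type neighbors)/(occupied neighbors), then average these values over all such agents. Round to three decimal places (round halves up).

(1,1)X — no occupied neighbors
(1,3)O 1/1
(2,3)O 2/2
(2,4)O 1/2
(2,6)X 0/2
(2,7)O 1/2
(3,1)X 0/1
(3,2)O 0/1
(3,4)X 1/3
(3,5)X 1/3
(3,6)O 2/4
(3,7)O 2/3
(4,3)O 1/2
(4,4)O 3/4
(4,5)O 3/4
(4,6)O 3/4
(4,7)X 0/2
(5,3)X 0/3
(5,4)O 3/4
(5,5)O 3/4
(5,6)O 3/3
(6,2)O 1/1
(6,3)O 2/3
(6,4)O 2/3
(6,5)X 0/3
(6,6)O 2/3
(6,7)O 1/1
Sum over 26 agents: 1/1 + 2/2 + 1/2 + 0/2 + 1/2 + 0/1 + 0/1 + 1/3 + 1/3 + 2/4 + 2/3 + 1/2 + 3/4 + 3/4 + 3/4 + 0/2 + 0/3 + 3/4 + 3/4 + 3/3 + 1/1 + 2/3 + 2/3 + 0/3 + 2/3 + 1/1 = 169/12; mean = 169/12 ÷ 26 = 13/24 = 0.541666… → 0.542.

0.542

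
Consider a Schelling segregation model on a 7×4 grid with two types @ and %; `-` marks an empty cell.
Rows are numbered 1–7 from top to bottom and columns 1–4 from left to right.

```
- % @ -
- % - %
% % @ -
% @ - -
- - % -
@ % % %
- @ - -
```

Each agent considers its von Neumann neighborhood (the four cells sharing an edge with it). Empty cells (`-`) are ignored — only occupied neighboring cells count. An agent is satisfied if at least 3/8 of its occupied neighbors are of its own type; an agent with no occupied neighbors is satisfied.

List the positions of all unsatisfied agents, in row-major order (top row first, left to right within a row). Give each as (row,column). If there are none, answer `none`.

(1,3), (3,3), (4,2), (6,1), (6,2), (7,2)

Row 1: (1,2)% 1/2 ✓ · (1,3)@ 0/1 ✗
Row 2: (2,2)% 2/2 ✓ · (2,4)% 0/0 ✓
Row 3: (3,1)% 2/2 ✓ · (3,2)% 2/4 ✓ · (3,3)@ 0/1 ✗
Row 4: (4,1)% 1/2 ✓ · (4,2)@ 0/2 ✗
Row 5: (5,3)% 1/1 ✓
Row 6: (6,1)@ 0/1 ✗ · (6,2)% 1/3 ✗ · (6,3)% 3/3 ✓ · (6,4)% 1/1 ✓
Row 7: (7,2)@ 0/1 ✗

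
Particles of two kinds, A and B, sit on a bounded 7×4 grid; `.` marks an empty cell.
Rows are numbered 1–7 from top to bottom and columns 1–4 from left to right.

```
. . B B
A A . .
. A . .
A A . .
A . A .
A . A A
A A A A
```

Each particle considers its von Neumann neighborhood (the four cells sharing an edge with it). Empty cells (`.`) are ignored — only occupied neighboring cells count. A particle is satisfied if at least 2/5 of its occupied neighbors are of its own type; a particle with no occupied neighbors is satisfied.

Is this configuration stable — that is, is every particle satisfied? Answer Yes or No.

(1,3)B 1/1 satisfied
(1,4)B 1/1 satisfied
(2,1)A 1/1 satisfied
(2,2)A 2/2 satisfied
(3,2)A 2/2 satisfied
(4,1)A 2/2 satisfied
(4,2)A 2/2 satisfied
(5,1)A 2/2 satisfied
(5,3)A 1/1 satisfied
(6,1)A 2/2 satisfied
(6,3)A 3/3 satisfied
(6,4)A 2/2 satisfied
(7,1)A 2/2 satisfied
(7,2)A 2/2 satisfied
(7,3)A 3/3 satisfied
(7,4)A 2/2 satisfied
All meet the threshold, so the configuration is stable.

Yes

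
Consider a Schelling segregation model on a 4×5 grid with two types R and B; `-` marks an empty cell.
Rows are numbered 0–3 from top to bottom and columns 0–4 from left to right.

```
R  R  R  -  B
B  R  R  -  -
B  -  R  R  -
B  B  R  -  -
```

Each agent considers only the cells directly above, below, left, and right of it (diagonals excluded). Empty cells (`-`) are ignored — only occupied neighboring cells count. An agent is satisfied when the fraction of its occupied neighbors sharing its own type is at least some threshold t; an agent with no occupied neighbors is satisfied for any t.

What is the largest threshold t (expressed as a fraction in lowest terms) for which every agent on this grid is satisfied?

(0,0)R 1/2
(0,1)R 3/3
(0,2)R 2/2
(0,4)B — no occupied neighbors
(1,0)B 1/3
(1,1)R 2/3
(1,2)R 3/3
(2,0)B 2/2
(2,2)R 3/3
(2,3)R 1/1
(3,0)B 2/2
(3,1)B 1/2
(3,2)R 1/2
The smallest same-type fraction is 1/3 at (1,0), which reduces to 1/3. Any threshold above that leaves this agent unsatisfied.

1/3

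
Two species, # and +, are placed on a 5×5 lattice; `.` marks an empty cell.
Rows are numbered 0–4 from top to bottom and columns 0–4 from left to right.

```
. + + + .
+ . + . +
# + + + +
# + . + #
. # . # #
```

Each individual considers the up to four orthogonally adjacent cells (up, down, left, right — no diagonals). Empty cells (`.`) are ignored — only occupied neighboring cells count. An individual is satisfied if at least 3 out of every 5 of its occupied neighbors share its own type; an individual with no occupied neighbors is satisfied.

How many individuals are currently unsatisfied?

8

(0,1)+ 1/1 ✓
(0,2)+ 3/3 ✓
(0,3)+ 1/1 ✓
(1,0)+ 0/1 ✗
(1,2)+ 2/2 ✓
(1,4)+ 1/1 ✓
(2,0)# 1/3 ✗
(2,1)+ 2/3 ✓
(2,2)+ 3/3 ✓
(2,3)+ 3/3 ✓
(2,4)+ 2/3 ✓
(3,0)# 1/2 ✗
(3,1)+ 1/3 ✗
(3,3)+ 1/3 ✗
(3,4)# 1/3 ✗
(4,1)# 0/1 ✗
(4,3)# 1/2 ✗
(4,4)# 2/2 ✓
Unsatisfied: (1,0), (2,0), (3,0), (3,1), (3,3), (3,4), (4,1), (4,3) — 8 in total.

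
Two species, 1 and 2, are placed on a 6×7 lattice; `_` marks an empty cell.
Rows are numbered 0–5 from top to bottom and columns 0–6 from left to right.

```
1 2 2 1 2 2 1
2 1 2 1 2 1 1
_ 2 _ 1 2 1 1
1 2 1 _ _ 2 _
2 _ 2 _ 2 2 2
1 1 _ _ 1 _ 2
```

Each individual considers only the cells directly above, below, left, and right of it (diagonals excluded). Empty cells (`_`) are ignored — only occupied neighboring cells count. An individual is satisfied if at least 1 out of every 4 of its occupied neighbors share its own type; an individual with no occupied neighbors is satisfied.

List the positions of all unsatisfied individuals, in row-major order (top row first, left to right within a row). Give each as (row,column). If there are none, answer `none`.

(0,0), (1,0), (1,1), (3,0), (3,2), (4,0), (4,2), (5,4)

(0,0)1 0/2 not
(0,1)2 1/3 satisfied
(0,2)2 2/3 satisfied
(0,3)1 1/3 satisfied
(0,4)2 2/3 satisfied
(0,5)2 1/3 satisfied
(0,6)1 1/2 satisfied
(1,0)2 0/2 not
(1,1)1 0/4 not
(1,2)2 1/3 satisfied
(1,3)1 2/4 satisfied
(1,4)2 2/4 satisfied
(1,5)1 2/4 satisfied
(1,6)1 3/3 satisfied
(2,1)2 1/2 satisfied
(2,3)1 1/2 satisfied
(2,4)2 1/3 satisfied
(2,5)1 2/4 satisfied
(2,6)1 2/2 satisfied
(3,0)1 0/2 not
(3,1)2 1/3 satisfied
(3,2)1 0/2 not
(3,5)2 1/2 satisfied
(4,0)2 0/2 not
(4,2)2 0/1 not
(4,4)2 1/2 satisfied
(4,5)2 3/3 satisfied
(4,6)2 2/2 satisfied
(5,0)1 1/2 satisfied
(5,1)1 1/1 satisfied
(5,4)1 0/1 not
(5,6)2 1/1 satisfied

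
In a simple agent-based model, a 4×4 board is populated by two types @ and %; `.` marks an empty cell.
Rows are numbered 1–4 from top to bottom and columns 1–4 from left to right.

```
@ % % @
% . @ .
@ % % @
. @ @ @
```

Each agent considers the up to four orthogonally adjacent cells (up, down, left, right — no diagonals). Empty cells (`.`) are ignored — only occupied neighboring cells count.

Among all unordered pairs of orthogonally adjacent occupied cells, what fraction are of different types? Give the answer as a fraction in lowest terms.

Scan each occupied cell's neighbors to the right and below so each pair is counted once.
From row 1: 4 unlike of 5 pairs (running 4/5).
From row 2: 2 unlike of 2 pairs (running 6/7).
From row 3: 4 unlike of 6 pairs (running 10/13).
From row 4: 0 unlike of 2 pairs (running 10/15).
Total adjacent occupied pairs: 15; unlike-type pairs: 10.
10/15 reduces to 2/3.

2/3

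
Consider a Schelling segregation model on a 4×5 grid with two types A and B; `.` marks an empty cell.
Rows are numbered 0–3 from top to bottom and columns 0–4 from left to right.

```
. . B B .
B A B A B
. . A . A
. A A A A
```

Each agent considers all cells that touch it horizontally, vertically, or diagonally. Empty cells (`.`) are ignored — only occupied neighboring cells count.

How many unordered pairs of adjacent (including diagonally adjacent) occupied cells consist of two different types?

Scan each occupied cell's neighbors to the right and below (and the two forward diagonals) so each pair is counted once.
Row 0: B(0,2)–B(0,3)= B(0,2)–B(1,2)= B(0,2)–A(1,3)≠ B(0,2)–A(1,1)≠ B(0,3)–A(1,3)≠ B(0,3)–B(1,4)= B(0,3)–B(1,2)=  → 3/7 unlike.
Row 1: B(1,0)–A(1,1)≠ A(1,1)–B(1,2)≠ A(1,1)–A(2,2)= B(1,2)–A(1,3)≠ B(1,2)–A(2,2)≠ A(1,3)–B(1,4)≠ A(1,3)–A(2,4)= A(1,3)–A(2,2)= B(1,4)–A(2,4)≠  → 6/9 unlike.
Row 2: A(2,2)–A(3,2)= A(2,2)–A(3,3)= A(2,2)–A(3,1)= A(2,4)–A(3,4)= A(2,4)–A(3,3)=  → 0/5 unlike.
Row 3: A(3,1)–A(3,2)= A(3,2)–A(3,3)= A(3,3)–A(3,4)=  → 0/3 unlike.
Total adjacent occupied pairs: 24; unlike-type pairs: 9.

9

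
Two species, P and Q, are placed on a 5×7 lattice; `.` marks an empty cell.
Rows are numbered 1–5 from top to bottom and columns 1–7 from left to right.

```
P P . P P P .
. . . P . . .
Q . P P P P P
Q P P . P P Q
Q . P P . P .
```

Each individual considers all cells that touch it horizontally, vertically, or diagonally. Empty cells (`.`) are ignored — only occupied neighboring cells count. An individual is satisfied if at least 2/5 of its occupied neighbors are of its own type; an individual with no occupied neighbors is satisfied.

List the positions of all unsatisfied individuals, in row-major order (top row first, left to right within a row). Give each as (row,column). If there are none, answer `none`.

(4,7)

(1,1)P 1/1 satisfied
(1,2)P 1/1 satisfied
(1,4)P 2/2 satisfied
(1,5)P 3/3 satisfied
(1,6)P 1/1 satisfied
(2,4)P 5/5 satisfied
(3,1)Q 1/2 satisfied
(3,3)P 4/4 satisfied
(3,4)P 5/5 satisfied
(3,5)P 5/5 satisfied
(3,6)P 4/5 satisfied
(3,7)P 2/3 satisfied
(4,1)Q 2/3 satisfied
(4,2)P 3/6 satisfied
(4,3)P 5/5 satisfied
(4,5)P 6/6 satisfied
(4,6)P 5/6 satisfied
(4,7)Q 0/4 not
(5,1)Q 1/2 satisfied
(5,3)P 3/3 satisfied
(5,4)P 3/3 satisfied
(5,6)P 2/3 satisfied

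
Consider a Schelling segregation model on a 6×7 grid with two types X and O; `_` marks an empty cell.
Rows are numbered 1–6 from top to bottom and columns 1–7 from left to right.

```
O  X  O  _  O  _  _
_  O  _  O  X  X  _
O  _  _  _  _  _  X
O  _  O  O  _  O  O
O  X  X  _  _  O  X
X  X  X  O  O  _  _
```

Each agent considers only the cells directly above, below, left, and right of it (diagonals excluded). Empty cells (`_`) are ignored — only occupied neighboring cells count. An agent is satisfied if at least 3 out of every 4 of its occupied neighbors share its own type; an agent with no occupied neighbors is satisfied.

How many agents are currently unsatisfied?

18

Row 1: (1,1)O 0/1 ✗ · (1,2)X 0/3 ✗ · (1,3)O 0/1 ✗ · (1,5)O 0/1 ✗
Row 2: (2,2)O 0/1 ✗ · (2,4)O 0/1 ✗ · (2,5)X 1/3 ✗ · (2,6)X 1/1 ✓
Row 3: (3,1)O 1/1 ✓ · (3,7)X 0/1 ✗
Row 4: (4,1)O 2/2 ✓ · (4,3)O 1/2 ✗ · (4,4)O 1/1 ✓ · (4,6)O 2/2 ✓ · (4,7)O 1/3 ✗
Row 5: (5,1)O 1/3 ✗ · (5,2)X 2/3 ✗ · (5,3)X 2/3 ✗ · (5,6)O 1/2 ✗ · (5,7)X 0/2 ✗
Row 6: (6,1)X 1/2 ✗ · (6,2)X 3/3 ✓ · (6,3)X 2/3 ✗ · (6,4)O 1/2 ✗ · (6,5)O 1/1 ✓
Unsatisfied: (1,1), (1,2), (1,3), (1,5), (2,2), (2,4), (2,5), (3,7), (4,3), (4,7), (5,1), (5,2), (5,3), (5,6), (5,7), (6,1), (6,3), (6,4) — 18 in total.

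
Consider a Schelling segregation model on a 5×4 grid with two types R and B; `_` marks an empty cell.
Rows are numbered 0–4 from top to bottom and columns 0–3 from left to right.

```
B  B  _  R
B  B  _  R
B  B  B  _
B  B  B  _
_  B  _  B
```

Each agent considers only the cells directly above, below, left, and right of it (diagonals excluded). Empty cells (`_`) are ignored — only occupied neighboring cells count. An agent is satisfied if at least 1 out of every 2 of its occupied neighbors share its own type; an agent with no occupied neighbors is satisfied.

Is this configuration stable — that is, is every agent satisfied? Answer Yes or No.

Yes

(0,0)B 2/2 ✓
(0,1)B 2/2 ✓
(0,3)R 1/1 ✓
(1,0)B 3/3 ✓
(1,1)B 3/3 ✓
(1,3)R 1/1 ✓
(2,0)B 3/3 ✓
(2,1)B 4/4 ✓
(2,2)B 2/2 ✓
(3,0)B 2/2 ✓
(3,1)B 4/4 ✓
(3,2)B 2/2 ✓
(4,1)B 1/1 ✓
(4,3)B 0/0 ✓
All meet the threshold, so the configuration is stable.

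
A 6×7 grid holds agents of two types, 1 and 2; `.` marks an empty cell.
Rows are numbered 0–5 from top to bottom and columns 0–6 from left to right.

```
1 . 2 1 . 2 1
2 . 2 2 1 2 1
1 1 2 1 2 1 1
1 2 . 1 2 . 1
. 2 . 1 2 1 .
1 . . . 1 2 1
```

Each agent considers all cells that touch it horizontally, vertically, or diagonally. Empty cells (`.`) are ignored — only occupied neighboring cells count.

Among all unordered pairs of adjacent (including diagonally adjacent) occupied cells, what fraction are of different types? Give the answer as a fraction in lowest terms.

Scan each occupied cell's neighbors to the right and below (and the two forward diagonals) so each pair is counted once.
From row 0: 8 unlike of 13 pairs (running 8/13).
From row 1: 11 unlike of 20 pairs (running 19/33).
From row 2: 10 unlike of 19 pairs (running 29/52).
From row 3: 6 unlike of 10 pairs (running 35/62).
From row 4: 5 unlike of 9 pairs (running 40/71).
From row 5: 2 unlike of 2 pairs (running 42/73).
Total adjacent occupied pairs: 73; unlike-type pairs: 42.
42/73 is already in lowest terms.

42/73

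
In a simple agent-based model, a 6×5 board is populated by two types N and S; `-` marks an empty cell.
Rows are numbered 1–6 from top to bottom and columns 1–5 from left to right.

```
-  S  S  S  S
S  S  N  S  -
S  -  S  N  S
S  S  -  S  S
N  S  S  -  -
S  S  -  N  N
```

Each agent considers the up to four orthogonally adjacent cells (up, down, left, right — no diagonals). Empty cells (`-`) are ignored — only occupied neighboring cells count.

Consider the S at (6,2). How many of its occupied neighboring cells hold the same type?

Occupied neighbors of (6,2): (5,2)=S, (6,1)=S.
Same type (S): 2 of 2.

2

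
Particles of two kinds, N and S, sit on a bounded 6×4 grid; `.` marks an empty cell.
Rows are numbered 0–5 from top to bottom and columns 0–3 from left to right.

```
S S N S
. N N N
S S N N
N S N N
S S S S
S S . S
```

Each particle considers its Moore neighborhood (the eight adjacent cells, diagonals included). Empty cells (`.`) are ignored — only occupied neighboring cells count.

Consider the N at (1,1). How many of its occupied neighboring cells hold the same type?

3

Occupied neighbors of (1,1): (0,0)=S, (0,1)=S, (0,2)=N, (1,2)=N, (2,0)=S, (2,1)=S, (2,2)=N.
Same type (N): 3 of 7.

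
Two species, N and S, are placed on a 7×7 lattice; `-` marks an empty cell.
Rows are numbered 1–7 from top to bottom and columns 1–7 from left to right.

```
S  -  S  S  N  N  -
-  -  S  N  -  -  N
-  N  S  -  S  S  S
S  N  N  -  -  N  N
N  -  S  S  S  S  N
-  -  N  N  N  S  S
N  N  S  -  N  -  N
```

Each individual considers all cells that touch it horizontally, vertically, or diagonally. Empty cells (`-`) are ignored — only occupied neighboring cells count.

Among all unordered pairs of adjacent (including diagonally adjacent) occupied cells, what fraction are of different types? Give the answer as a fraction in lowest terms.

44/73

Scan each occupied cell's neighbors to the right and below (and the two forward diagonals) so each pair is counted once.
Row 1: S(1,3)–S(1,4)= S(1,3)–S(2,3)= S(1,3)–N(2,4)≠ S(1,4)–N(1,5)≠ S(1,4)–N(2,4)≠ S(1,4)–S(2,3)= N(1,5)–N(1,6)= N(1,5)–N(2,4)= N(1,6)–N(2,7)=  → 3/9 unlike.
Row 2: S(2,3)–N(2,4)≠ S(2,3)–S(3,3)= S(2,3)–N(3,2)≠ N(2,4)–S(3,5)≠ N(2,4)–S(3,3)≠ N(2,7)–S(3,7)≠ N(2,7)–S(3,6)≠  → 6/7 unlike.
Row 3: N(3,2)–S(3,3)≠ N(3,2)–N(4,2)= N(3,2)–N(4,3)= N(3,2)–S(4,1)≠ S(3,3)–N(4,3)≠ S(3,3)–N(4,2)≠ S(3,5)–S(3,6)= S(3,5)–N(4,6)≠ S(3,6)–S(3,7)= S(3,6)–N(4,6)≠ S(3,6)–N(4,7)≠ S(3,7)–N(4,7)≠ S(3,7)–N(4,6)≠  → 9/13 unlike.
Row 4: S(4,1)–N(4,2)≠ S(4,1)–N(5,1)≠ N(4,2)–N(4,3)= N(4,2)–S(5,3)≠ N(4,2)–N(5,1)= N(4,3)–S(5,3)≠ N(4,3)–S(5,4)≠ N(4,6)–N(4,7)= N(4,6)–S(5,6)≠ N(4,6)–N(5,7)= N(4,6)–S(5,5)≠ N(4,7)–N(5,7)= N(4,7)–S(5,6)≠  → 8/13 unlike.
Row 5: S(5,3)–S(5,4)= S(5,3)–N(6,3)≠ S(5,3)–N(6,4)≠ S(5,4)–S(5,5)= S(5,4)–N(6,4)≠ S(5,4)–N(6,5)≠ S(5,4)–N(6,3)≠ S(5,5)–S(5,6)= S(5,5)–N(6,5)≠ S(5,5)–S(6,6)= S(5,5)–N(6,4)≠ S(5,6)–N(5,7)≠ S(5,6)–S(6,6)= S(5,6)–S(6,7)= S(5,6)–N(6,5)≠ N(5,7)–S(6,7)≠ N(5,7)–S(6,6)≠  → 11/17 unlike.
Row 6: N(6,3)–N(6,4)= N(6,3)–S(7,3)≠ N(6,3)–N(7,2)= N(6,4)–N(6,5)= N(6,4)–N(7,5)= N(6,4)–S(7,3)≠ N(6,5)–S(6,6)≠ N(6,5)–N(7,5)= S(6,6)–S(6,7)= S(6,6)–N(7,7)≠ S(6,6)–N(7,5)≠ S(6,7)–N(7,7)≠  → 6/12 unlike.
Row 7: N(7,1)–N(7,2)= N(7,2)–S(7,3)≠  → 1/2 unlike.
Total adjacent occupied pairs: 73; unlike-type pairs: 44.
44/73 is already in lowest terms.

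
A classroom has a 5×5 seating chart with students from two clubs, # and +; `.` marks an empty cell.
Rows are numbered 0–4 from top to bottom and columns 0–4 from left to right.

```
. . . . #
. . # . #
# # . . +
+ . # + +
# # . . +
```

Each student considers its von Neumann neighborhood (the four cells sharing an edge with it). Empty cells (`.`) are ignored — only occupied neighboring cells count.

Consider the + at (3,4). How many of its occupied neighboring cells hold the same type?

3

Occupied neighbors of (3,4): (2,4)=+, (4,4)=+, (3,3)=+.
Same type (+): 3 of 3.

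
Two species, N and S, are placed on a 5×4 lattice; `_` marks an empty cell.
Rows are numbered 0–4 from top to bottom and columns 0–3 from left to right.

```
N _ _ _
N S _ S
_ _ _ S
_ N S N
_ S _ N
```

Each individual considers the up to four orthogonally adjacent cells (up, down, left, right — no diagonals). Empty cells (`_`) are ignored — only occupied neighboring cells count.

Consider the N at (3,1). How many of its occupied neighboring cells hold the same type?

Occupied neighbors of (3,1): (4,1)=S, (3,2)=S.
Same type (N): 0 of 2.

0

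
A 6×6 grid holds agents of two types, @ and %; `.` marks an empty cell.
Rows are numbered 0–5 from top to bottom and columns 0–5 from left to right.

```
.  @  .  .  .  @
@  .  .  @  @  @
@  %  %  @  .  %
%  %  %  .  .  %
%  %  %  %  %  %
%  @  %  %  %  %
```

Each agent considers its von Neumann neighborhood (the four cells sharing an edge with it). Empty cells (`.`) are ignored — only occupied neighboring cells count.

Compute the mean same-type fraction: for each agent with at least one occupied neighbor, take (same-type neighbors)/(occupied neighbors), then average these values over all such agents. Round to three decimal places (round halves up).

0.804

(0,1)@ — no occupied neighbors
(0,5)@ 1/1
(1,0)@ 1/1
(1,3)@ 2/2
(1,4)@ 2/2
(1,5)@ 2/3
(2,0)@ 1/3
(2,1)% 2/3
(2,2)% 2/3
(2,3)@ 1/2
(2,5)% 1/2
(3,0)% 2/3
(3,1)% 4/4
(3,2)% 3/3
(3,5)% 2/2
(4,0)% 3/3
(4,1)% 3/4
(4,2)% 4/4
(4,3)% 3/3
(4,4)% 3/3
(4,5)% 3/3
(5,0)% 1/2
(5,1)@ 0/3
(5,2)% 2/3
(5,3)% 3/3
(5,4)% 3/3
(5,5)% 2/2
Sum over 26 agents: 1/1 + 1/1 + 2/2 + 2/2 + 2/3 + 1/3 + 2/3 + 2/3 + 1/2 + 1/2 + 2/3 + 4/4 + 3/3 + 2/2 + 3/3 + 3/4 + 4/4 + 3/3 + 3/3 + 3/3 + 1/2 + 0/3 + 2/3 + 3/3 + 3/3 + 2/2 = 251/12; mean = 251/12 ÷ 26 = 251/312 = 0.804487… → 0.804.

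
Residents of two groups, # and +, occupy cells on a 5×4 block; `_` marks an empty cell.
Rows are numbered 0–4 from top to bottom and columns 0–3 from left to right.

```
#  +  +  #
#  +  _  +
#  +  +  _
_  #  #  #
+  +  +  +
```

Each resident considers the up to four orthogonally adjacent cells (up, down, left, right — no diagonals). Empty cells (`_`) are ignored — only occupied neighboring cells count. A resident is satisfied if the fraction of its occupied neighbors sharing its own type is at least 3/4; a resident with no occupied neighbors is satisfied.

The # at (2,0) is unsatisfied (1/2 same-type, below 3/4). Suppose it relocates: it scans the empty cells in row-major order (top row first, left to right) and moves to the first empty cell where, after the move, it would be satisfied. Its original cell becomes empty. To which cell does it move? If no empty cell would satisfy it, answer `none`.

none

Vacating (2,0). Empty cells in order:
  (1,2): 0/4 same-type → still unsatisfied.
  (2,3): 1/3 same-type → still unsatisfied.
  (3,0): 1/2 same-type → still unsatisfied.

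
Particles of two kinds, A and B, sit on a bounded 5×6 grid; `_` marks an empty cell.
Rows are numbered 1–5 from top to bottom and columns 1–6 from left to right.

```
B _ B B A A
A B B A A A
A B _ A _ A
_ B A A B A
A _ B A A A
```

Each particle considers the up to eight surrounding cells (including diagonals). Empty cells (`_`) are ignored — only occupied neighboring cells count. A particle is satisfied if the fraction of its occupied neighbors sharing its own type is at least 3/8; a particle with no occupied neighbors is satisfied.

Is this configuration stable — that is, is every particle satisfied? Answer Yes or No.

No

Row 1: (1,1)B 1/2 satisfied · (1,3)B 3/4 satisfied · (1,4)B 2/5 satisfied · (1,5)A 4/5 satisfied · (1,6)A 3/3 satisfied
Row 2: (2,1)A 1/4 not · (2,2)B 4/6 satisfied · (2,3)B 4/6 satisfied · (2,4)A 3/6 satisfied · (2,5)A 6/7 satisfied · (2,6)A 4/4 satisfied
Row 3: (3,1)A 1/4 not · (3,2)B 3/6 satisfied · (3,4)A 4/6 satisfied · (3,6)A 3/4 satisfied
Row 4: (4,2)B 2/5 satisfied · (4,3)A 3/6 satisfied · (4,4)A 4/6 satisfied · (4,5)B 0/7 not · (4,6)A 3/4 satisfied
Row 5: (5,1)A 0/1 not · (5,3)B 1/4 not · (5,4)A 3/5 satisfied · (5,5)A 4/5 satisfied · (5,6)A 2/3 satisfied
For instance (2,1) has only 1/4 same-type neighbors, below 3/8.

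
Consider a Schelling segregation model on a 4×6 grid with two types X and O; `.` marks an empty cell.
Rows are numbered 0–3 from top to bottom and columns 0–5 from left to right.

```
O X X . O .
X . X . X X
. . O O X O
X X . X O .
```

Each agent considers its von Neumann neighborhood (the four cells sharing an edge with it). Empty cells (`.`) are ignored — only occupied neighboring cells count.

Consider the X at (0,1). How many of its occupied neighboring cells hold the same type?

1

Occupied neighbors of (0,1): (0,0)=O, (0,2)=X.
Same type (X): 1 of 2.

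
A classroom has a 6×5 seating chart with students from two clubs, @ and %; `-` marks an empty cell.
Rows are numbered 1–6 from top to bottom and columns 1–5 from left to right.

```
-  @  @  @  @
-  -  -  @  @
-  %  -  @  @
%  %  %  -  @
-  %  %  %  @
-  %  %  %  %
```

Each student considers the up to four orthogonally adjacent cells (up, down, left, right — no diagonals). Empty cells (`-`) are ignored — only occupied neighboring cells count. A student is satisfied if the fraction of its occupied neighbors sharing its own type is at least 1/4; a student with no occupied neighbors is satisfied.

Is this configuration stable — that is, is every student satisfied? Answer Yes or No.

Yes

(1,2)@ 1/1 ✓
(1,3)@ 2/2 ✓
(1,4)@ 3/3 ✓
(1,5)@ 2/2 ✓
(2,4)@ 3/3 ✓
(2,5)@ 3/3 ✓
(3,2)% 1/1 ✓
(3,4)@ 2/2 ✓
(3,5)@ 3/3 ✓
(4,1)% 1/1 ✓
(4,2)% 4/4 ✓
(4,3)% 2/2 ✓
(4,5)@ 2/2 ✓
(5,2)% 3/3 ✓
(5,3)% 4/4 ✓
(5,4)% 2/3 ✓
(5,5)@ 1/3 ✓
(6,2)% 2/2 ✓
(6,3)% 3/3 ✓
(6,4)% 3/3 ✓
(6,5)% 1/2 ✓
All meet the threshold, so the configuration is stable.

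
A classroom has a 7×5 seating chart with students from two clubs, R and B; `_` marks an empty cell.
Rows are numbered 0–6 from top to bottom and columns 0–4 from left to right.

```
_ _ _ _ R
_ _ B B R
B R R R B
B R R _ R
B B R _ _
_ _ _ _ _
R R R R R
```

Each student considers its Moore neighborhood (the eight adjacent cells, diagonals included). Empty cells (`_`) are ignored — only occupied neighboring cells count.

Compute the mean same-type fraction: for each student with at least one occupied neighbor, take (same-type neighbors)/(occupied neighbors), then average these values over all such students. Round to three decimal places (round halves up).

0.622

(0,4)R 1/2
(1,2)B 1/4
(1,3)B 2/6
(1,4)R 2/4
(2,0)B 1/3
(2,1)R 3/6
(2,2)R 4/6
(2,3)R 4/7
(2,4)B 1/4
(3,0)B 3/5
(3,1)R 4/8
(3,2)R 5/6
(3,4)R 1/2
(4,0)B 2/3
(4,1)B 2/5
(4,2)R 2/3
(6,0)R 1/1
(6,1)R 2/2
(6,2)R 2/2
(6,3)R 2/2
(6,4)R 1/1
Sum over 21 students: 1/2 + 1/4 + 2/6 + 2/4 + 1/3 + 3/6 + 4/6 + 4/7 + 1/4 + 3/5 + 4/8 + 5/6 + 1/2 + 2/3 + 2/5 + 2/3 + 1/1 + 2/2 + 2/2 + 2/2 + 1/1 = 183/14; mean = 183/14 ÷ 21 = 61/98 = 0.622448… → 0.622.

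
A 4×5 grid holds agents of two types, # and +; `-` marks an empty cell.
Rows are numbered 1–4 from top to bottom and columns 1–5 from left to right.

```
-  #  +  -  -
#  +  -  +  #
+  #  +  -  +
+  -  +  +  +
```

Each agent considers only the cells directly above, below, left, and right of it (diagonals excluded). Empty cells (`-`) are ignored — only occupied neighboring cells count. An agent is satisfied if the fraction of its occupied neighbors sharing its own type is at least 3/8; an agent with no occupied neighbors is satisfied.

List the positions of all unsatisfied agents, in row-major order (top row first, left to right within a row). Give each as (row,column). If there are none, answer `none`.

(1,2), (1,3), (2,1), (2,2), (2,4), (2,5), (3,1), (3,2)

(1,2)# 0/2 unhappy
(1,3)+ 0/1 unhappy
(2,1)# 0/2 unhappy
(2,2)+ 0/3 unhappy
(2,4)+ 0/1 unhappy
(2,5)# 0/2 unhappy
(3,1)+ 1/3 unhappy
(3,2)# 0/3 unhappy
(3,3)+ 1/2 ok
(3,5)+ 1/2 ok
(4,1)+ 1/1 ok
(4,3)+ 2/2 ok
(4,4)+ 2/2 ok
(4,5)+ 2/2 ok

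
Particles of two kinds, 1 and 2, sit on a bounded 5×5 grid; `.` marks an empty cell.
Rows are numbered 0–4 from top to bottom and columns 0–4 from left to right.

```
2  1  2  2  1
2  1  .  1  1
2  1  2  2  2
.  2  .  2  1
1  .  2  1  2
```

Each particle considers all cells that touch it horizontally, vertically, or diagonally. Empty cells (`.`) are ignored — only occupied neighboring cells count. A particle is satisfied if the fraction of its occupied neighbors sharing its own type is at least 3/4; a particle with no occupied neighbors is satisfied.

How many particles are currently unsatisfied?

Row 0: (0,0)2 1/3 unhappy · (0,1)1 1/4 unhappy · (0,2)2 1/4 unhappy · (0,3)2 1/4 unhappy · (0,4)1 2/3 unhappy
Row 1: (1,0)2 2/5 unhappy · (1,1)1 2/7 unhappy · (1,3)1 2/7 unhappy · (1,4)1 2/5 unhappy
Row 2: (2,0)2 2/4 unhappy · (2,1)1 1/5 unhappy · (2,2)2 3/6 unhappy · (2,3)2 3/6 unhappy · (2,4)2 2/5 unhappy
Row 3: (3,1)2 3/5 unhappy · (3,3)2 5/7 unhappy · (3,4)1 1/5 unhappy
Row 4: (4,0)1 0/1 unhappy · (4,2)2 2/3 unhappy · (4,3)1 1/4 unhappy · (4,4)2 1/3 unhappy
Unsatisfied: (0,0), (0,1), (0,2), (0,3), (0,4), (1,0), (1,1), (1,3), (1,4), (2,0), (2,1), (2,2), (2,3), (2,4), (3,1), (3,3), (3,4), (4,0), (4,2), (4,3), (4,4) — 21 in total.

21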